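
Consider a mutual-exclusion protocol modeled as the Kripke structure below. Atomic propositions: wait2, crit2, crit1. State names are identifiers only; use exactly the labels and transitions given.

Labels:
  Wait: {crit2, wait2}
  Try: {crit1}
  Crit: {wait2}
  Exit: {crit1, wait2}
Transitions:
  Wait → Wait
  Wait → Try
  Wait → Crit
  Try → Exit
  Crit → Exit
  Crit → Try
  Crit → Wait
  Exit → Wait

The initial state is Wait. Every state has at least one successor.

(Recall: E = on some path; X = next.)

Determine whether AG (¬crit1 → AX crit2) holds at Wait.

States satisfying ¬crit1 → AX crit2: {Try, Exit}.
States satisfying AG (¬crit1 → AX crit2): ∅.
Crit is reachable from Wait and violates ¬crit1 → AX crit2, so AG fails at Wait.
Wait ∉ Sat(AG (¬crit1 → AX crit2)).

No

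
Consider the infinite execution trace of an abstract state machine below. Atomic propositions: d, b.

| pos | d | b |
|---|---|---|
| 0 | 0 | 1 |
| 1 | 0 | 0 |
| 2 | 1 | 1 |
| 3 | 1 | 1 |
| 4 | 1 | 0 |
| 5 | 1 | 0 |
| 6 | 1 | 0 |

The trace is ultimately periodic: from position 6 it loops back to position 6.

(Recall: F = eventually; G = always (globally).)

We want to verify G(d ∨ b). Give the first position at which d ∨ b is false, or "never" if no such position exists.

Check d ∨ b at each position in order: 0 ✓.
At position 1 the labels are {}, so d ∨ b is false there. This is the first violation.

1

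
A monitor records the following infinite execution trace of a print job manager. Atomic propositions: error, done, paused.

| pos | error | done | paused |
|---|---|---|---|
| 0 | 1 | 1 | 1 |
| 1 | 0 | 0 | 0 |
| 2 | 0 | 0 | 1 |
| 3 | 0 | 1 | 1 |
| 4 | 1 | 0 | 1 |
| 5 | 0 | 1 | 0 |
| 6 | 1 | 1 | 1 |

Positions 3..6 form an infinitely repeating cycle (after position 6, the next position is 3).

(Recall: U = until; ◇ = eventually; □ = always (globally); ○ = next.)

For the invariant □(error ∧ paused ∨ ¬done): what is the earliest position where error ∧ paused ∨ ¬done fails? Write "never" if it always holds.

3

Check error ∧ paused ∨ ¬done at each position in order: 0 ✓, 1 ✓, 2 ✓.
At position 3 the labels are {done, paused}, so error ∧ paused ∨ ¬done is false there. This is the first violation.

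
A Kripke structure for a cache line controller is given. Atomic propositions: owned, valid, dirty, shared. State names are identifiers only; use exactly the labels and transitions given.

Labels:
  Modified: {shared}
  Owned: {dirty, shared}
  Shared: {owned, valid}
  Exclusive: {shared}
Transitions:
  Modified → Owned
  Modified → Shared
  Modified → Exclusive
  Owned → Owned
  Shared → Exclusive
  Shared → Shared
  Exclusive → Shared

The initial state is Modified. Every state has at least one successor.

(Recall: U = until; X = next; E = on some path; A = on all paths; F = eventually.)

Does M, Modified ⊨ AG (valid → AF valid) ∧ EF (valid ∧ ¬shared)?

Yes

States satisfying valid → AF valid: {Modified, Owned, Shared, Exclusive}.
States satisfying AG (valid → AF valid): {Modified, Owned, Shared, Exclusive}.
States satisfying valid ∧ ¬shared: {Shared}.
States satisfying EF (valid ∧ ¬shared): {Modified, Shared, Exclusive}.
States satisfying AG (valid → AF valid) ∧ EF (valid ∧ ¬shared): {Modified, Shared, Exclusive}.
Modified ∈ Sat(AG (valid → AF valid) ∧ EF (valid ∧ ¬shared)).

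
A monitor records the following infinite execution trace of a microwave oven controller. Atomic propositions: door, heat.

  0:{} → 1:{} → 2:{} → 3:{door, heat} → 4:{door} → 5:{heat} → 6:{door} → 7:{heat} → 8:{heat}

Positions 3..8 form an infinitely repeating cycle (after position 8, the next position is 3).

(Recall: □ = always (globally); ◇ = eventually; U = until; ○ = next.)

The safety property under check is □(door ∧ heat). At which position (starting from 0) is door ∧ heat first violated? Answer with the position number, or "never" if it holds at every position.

0

At position 0 the labels are {}, so door ∧ heat is false there. This is the first violation.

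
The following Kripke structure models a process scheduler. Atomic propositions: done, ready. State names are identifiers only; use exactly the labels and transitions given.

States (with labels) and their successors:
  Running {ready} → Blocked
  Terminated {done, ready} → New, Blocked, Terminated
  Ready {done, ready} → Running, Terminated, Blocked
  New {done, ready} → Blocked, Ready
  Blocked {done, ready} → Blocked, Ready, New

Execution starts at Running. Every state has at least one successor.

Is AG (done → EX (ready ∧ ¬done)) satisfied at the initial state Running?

States satisfying done → EX (ready ∧ ¬done): {Running, Ready}.
States satisfying AG (done → EX (ready ∧ ¬done)): ∅.
Blocked is reachable from Running and violates done → EX (ready ∧ ¬done), so AG fails at Running.
Running ∉ Sat(AG (done → EX (ready ∧ ¬done))).

Does not hold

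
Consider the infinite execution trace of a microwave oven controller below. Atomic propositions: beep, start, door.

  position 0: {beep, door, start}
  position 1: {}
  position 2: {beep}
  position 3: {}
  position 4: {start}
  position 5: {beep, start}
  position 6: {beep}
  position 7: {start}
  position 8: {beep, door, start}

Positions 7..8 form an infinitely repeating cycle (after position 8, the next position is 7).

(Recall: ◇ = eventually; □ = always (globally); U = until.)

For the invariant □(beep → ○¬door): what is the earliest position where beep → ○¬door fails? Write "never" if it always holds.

beep → ○¬door holds at every position 0..8, and those are all the positions the trace ever visits, so the invariant □(beep → ○¬door) is never violated.

never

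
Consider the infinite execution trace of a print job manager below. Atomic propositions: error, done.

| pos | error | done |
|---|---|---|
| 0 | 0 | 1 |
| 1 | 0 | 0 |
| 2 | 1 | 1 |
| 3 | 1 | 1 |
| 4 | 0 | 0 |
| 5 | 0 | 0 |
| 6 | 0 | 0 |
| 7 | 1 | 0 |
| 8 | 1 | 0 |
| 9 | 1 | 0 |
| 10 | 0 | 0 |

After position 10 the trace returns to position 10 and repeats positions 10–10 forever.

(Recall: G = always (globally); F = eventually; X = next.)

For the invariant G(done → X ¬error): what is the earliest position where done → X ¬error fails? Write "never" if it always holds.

Check done → X ¬error at each position in order: 0 ✓, 1 ✓.
At position 2 the labels are {done, error} and the next position 3 has {done, error}, so done → X ¬error is false there. This is the first violation.

2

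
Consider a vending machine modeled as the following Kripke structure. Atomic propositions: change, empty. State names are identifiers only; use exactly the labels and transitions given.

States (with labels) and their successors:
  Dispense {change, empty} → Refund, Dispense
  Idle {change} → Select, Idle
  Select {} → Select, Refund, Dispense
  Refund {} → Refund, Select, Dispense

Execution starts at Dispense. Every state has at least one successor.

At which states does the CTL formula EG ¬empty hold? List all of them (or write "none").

States satisfying ¬empty: {Idle, Select, Refund}.
States satisfying EG ¬empty: {Idle, Select, Refund}.

{Idle, Select, Refund}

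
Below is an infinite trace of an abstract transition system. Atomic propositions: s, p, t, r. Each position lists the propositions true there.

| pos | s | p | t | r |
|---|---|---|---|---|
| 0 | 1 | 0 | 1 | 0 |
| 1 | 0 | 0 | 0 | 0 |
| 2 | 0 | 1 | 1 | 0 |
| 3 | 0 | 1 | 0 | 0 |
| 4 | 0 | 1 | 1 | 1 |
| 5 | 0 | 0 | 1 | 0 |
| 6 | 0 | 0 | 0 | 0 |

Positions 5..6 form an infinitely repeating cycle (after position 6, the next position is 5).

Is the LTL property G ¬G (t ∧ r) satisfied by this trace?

Holds

¬G (t ∧ r) holds at every position 0..6, and those are all positions ever visited, so G ¬G (t ∧ r) holds.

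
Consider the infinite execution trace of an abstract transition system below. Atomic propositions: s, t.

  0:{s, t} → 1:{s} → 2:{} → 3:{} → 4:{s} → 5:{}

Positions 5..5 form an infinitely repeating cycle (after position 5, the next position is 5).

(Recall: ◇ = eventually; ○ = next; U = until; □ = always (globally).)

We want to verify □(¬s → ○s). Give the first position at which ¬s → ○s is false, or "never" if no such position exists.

2

Check ¬s → ○s at each position in order: 0 ✓, 1 ✓.
At position 2 the labels are {} and the next position 3 has {}, so ¬s → ○s is false there. This is the first violation.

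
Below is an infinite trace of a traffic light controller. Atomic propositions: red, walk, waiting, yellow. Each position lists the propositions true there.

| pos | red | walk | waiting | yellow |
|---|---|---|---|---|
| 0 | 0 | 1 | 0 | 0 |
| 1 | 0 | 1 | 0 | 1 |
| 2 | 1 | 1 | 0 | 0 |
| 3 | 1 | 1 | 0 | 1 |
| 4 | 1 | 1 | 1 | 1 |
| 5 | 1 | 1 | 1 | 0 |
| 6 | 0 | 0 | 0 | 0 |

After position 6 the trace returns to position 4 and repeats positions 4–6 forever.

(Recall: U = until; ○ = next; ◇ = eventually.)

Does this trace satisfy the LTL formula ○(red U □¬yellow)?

The position after 0 is 1; red U □¬yellow is false there.

No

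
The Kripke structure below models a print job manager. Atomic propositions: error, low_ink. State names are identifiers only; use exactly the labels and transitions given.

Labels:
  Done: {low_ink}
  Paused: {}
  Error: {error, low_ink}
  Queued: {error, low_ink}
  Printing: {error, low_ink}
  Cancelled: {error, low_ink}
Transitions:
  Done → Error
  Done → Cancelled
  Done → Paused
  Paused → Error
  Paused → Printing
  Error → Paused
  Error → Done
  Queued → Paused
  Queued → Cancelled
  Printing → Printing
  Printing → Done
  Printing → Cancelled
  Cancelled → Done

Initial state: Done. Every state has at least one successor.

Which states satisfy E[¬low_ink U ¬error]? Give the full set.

States satisfying ¬low_ink: {Paused}.
States satisfying ¬error: {Done, Paused}.
States satisfying E[¬low_ink U ¬error]: {Done, Paused}.

{Done, Paused}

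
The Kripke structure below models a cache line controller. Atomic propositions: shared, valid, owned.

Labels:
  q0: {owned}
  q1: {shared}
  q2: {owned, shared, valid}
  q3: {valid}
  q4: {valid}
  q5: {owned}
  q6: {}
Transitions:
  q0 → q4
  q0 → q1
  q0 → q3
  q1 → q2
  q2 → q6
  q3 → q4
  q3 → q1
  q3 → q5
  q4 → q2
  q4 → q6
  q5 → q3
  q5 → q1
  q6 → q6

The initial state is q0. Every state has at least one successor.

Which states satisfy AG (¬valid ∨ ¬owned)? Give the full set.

States satisfying ¬valid ∨ ¬owned: {q0, q1, q3, q4, q5, q6}.
States satisfying AG (¬valid ∨ ¬owned): {q6}.

{q6}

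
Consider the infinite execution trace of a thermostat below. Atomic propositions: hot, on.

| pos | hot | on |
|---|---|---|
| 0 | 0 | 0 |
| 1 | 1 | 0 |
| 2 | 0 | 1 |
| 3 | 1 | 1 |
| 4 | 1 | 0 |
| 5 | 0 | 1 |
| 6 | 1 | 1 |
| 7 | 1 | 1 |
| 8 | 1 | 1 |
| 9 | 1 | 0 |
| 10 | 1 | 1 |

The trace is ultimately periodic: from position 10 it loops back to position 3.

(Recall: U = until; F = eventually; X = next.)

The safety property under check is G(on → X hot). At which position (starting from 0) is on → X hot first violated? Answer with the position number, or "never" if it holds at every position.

on → X hot holds at every position 0..10, and those are all the positions the trace ever visits, so the invariant G(on → X hot) is never violated.

never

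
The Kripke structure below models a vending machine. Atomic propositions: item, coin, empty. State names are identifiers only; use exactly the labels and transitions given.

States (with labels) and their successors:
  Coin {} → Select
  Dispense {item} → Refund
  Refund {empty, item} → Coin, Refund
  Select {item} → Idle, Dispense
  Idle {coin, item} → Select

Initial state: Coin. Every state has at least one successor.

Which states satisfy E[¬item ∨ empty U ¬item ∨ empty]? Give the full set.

States satisfying ¬item ∨ empty: {Coin, Refund}.
States satisfying E[¬item ∨ empty U ¬item ∨ empty]: {Coin, Refund}.

{Coin, Refund}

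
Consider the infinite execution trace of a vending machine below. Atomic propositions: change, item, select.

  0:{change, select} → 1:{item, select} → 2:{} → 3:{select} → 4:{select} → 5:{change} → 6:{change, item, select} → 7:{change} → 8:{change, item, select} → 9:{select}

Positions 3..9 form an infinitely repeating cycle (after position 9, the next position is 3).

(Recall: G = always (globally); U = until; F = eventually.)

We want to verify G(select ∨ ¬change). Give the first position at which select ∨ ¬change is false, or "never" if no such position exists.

Check select ∨ ¬change at each position in order: 0 ✓, 1 ✓, 2 ✓, 3 ✓, 4 ✓.
At position 5 the labels are {change}, so select ∨ ¬change is false there. This is the first violation.

5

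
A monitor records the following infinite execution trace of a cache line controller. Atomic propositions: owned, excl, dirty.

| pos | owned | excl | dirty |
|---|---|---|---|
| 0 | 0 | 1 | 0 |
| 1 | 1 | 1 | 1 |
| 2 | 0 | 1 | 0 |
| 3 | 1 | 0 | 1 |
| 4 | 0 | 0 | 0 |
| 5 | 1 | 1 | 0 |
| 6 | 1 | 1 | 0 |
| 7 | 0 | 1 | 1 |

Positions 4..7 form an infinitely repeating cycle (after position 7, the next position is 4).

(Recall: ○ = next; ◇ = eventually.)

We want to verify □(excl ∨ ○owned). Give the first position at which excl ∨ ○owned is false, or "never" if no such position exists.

Check excl ∨ ○owned at each position in order: 0 ✓, 1 ✓, 2 ✓.
At position 3 the labels are {dirty, owned} and the next position 4 has {}, so excl ∨ ○owned is false there. This is the first violation.

3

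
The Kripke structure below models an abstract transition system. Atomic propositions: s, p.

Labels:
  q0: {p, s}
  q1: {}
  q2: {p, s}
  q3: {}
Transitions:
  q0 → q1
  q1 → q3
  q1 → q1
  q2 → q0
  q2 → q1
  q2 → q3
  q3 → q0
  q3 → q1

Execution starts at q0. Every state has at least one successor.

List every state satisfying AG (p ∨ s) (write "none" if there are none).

none

States satisfying p ∨ s: {q0, q2}.
States satisfying AG (p ∨ s): ∅.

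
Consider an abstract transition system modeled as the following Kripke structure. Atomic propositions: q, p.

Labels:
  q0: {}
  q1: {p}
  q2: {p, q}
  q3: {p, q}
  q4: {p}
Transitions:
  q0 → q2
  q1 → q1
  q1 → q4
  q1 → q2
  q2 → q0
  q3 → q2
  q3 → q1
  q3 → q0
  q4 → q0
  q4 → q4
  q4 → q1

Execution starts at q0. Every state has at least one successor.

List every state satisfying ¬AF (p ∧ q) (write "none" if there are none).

States satisfying p ∧ q: {q2, q3}.
States satisfying AF (p ∧ q): {q0, q2, q3}.
States satisfying ¬AF (p ∧ q): {q1, q4}.

{q1, q4}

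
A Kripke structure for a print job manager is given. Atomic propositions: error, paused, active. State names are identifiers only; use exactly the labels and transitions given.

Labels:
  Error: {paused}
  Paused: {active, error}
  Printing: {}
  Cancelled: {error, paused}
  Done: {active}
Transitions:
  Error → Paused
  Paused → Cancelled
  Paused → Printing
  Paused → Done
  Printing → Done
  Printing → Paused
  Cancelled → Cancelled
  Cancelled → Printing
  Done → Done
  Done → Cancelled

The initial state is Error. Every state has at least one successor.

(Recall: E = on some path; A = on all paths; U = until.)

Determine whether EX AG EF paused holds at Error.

Satisfied

States satisfying AG EF paused: {Error, Paused, Printing, Cancelled, Done}.
States satisfying EX AG EF paused: {Error, Paused, Printing, Cancelled, Done}.
Error ∈ Sat(EX AG EF paused).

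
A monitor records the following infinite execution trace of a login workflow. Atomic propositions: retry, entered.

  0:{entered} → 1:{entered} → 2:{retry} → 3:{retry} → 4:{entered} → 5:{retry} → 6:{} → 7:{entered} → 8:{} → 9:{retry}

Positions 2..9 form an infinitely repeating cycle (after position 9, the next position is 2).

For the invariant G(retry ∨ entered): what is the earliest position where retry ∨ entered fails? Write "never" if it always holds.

Check retry ∨ entered at each position in order: 0 ✓, 1 ✓, 2 ✓, 3 ✓, 4 ✓, 5 ✓.
At position 6 the labels are {}, so retry ∨ entered is false there. This is the first violation.

6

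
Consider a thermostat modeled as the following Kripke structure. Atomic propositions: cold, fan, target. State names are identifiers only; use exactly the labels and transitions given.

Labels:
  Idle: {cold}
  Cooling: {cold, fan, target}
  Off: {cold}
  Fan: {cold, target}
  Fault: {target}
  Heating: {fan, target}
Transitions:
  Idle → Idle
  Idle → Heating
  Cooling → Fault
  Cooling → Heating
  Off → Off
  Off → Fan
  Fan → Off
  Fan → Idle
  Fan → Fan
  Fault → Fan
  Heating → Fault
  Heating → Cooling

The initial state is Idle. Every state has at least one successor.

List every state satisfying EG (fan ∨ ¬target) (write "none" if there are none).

States satisfying fan ∨ ¬target: {Idle, Cooling, Off, Heating}.
States satisfying EG (fan ∨ ¬target): {Idle, Cooling, Off, Heating}.

{Idle, Cooling, Off, Heating}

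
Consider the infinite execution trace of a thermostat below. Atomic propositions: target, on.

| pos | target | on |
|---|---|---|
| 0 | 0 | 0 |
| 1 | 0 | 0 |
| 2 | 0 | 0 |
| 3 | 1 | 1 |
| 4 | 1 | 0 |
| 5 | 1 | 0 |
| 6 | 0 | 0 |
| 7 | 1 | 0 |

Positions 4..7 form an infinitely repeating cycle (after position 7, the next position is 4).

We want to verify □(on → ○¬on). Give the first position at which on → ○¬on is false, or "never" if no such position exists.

never

on → ○¬on holds at every position 0..7, and those are all the positions the trace ever visits, so the invariant □(on → ○¬on) is never violated.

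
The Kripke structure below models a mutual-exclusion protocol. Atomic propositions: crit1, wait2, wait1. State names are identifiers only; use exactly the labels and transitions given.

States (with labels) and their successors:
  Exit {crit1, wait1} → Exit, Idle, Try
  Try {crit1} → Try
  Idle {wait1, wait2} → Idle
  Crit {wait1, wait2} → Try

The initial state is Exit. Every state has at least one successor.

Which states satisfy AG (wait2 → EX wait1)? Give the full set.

States satisfying wait2 → EX wait1: {Exit, Try, Idle}.
States satisfying AG (wait2 → EX wait1): {Exit, Try, Idle}.

{Exit, Try, Idle}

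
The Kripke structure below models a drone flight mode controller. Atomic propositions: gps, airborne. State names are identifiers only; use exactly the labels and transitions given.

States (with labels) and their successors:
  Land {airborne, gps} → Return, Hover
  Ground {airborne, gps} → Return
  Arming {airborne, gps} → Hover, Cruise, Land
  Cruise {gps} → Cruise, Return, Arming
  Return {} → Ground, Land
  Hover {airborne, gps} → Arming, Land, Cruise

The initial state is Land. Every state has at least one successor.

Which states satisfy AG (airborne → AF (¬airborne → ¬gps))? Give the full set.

States satisfying airborne → AF (¬airborne → ¬gps): {Land, Ground, Arming, Cruise, Return, Hover}.
States satisfying AG (airborne → AF (¬airborne → ¬gps)): {Land, Ground, Arming, Cruise, Return, Hover}.

{Land, Ground, Arming, Cruise, Return, Hover}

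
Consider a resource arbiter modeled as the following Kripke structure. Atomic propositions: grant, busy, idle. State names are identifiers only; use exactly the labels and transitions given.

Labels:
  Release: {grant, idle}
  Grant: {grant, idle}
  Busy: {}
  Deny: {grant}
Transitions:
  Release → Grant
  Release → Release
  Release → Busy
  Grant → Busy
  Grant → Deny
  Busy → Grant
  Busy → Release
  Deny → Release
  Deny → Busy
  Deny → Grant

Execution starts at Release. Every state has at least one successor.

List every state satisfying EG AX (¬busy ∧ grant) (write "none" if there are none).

States satisfying AX (¬busy ∧ grant): {Busy}.
States satisfying EG AX (¬busy ∧ grant): ∅.

none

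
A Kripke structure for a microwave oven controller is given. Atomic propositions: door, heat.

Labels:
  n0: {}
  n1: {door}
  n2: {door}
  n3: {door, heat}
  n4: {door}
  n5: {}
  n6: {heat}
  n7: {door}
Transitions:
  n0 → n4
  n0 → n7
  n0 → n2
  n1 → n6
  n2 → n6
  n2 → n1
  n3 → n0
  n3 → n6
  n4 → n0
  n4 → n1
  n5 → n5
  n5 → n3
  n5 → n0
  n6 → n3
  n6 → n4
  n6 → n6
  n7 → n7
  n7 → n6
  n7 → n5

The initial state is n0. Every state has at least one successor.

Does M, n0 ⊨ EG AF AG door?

No

States satisfying AF AG door: ∅.
States satisfying EG AF AG door: ∅.
No suitable path/successor from n0 witnesses the formula.
n0 ∉ Sat(EG AF AG door).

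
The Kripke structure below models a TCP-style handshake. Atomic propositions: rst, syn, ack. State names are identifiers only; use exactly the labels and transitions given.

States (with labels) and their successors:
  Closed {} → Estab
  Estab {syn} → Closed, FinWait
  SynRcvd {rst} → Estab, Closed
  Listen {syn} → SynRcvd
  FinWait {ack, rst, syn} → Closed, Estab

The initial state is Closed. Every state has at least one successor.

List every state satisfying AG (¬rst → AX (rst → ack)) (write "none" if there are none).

{Closed, Estab, SynRcvd, FinWait}

States satisfying ¬rst → AX (rst → ack): {Closed, Estab, SynRcvd, FinWait}.
States satisfying AG (¬rst → AX (rst → ack)): {Closed, Estab, SynRcvd, FinWait}.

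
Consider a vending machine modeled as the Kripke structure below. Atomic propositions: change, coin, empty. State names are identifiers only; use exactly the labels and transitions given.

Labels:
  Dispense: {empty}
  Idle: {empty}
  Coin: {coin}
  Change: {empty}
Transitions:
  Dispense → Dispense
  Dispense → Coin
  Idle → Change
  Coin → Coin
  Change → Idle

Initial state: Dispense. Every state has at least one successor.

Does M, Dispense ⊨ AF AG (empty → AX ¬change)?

States satisfying AG (empty → AX ¬change): {Dispense, Idle, Coin, Change}.
States satisfying AF AG (empty → AX ¬change): {Dispense, Idle, Coin, Change}.
Dispense ∈ Sat(AF AG (empty → AX ¬change)).

Holds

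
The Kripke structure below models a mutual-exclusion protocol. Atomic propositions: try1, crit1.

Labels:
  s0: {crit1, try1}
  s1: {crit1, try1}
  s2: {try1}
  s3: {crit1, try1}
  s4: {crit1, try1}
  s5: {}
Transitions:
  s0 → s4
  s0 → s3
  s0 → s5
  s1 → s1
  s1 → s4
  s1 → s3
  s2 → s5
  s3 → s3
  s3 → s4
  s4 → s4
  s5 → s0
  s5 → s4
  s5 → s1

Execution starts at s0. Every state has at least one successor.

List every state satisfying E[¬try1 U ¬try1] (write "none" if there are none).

{s5}

States satisfying ¬try1: {s5}.
States satisfying E[¬try1 U ¬try1]: {s5}.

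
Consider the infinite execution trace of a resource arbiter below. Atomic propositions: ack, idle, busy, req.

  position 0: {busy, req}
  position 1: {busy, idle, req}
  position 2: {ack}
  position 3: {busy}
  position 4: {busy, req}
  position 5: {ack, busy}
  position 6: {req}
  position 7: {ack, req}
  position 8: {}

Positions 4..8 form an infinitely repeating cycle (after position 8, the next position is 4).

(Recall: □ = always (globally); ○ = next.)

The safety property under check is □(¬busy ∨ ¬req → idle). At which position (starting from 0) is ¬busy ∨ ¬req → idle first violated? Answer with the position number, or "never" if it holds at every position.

Check ¬busy ∨ ¬req → idle at each position in order: 0 ✓, 1 ✓.
At position 2 the labels are {ack}, so ¬busy ∨ ¬req → idle is false there. This is the first violation.

2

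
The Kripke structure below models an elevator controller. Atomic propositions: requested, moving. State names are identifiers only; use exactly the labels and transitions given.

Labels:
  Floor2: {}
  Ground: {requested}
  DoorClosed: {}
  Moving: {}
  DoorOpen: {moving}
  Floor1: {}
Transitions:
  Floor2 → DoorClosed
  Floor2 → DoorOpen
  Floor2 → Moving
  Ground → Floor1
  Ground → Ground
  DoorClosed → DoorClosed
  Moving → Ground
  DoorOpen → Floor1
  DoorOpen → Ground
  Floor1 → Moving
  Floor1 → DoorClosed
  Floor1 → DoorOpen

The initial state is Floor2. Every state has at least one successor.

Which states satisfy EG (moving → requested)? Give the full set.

States satisfying moving → requested: {Floor2, Ground, DoorClosed, Moving, Floor1}.
States satisfying EG (moving → requested): {Floor2, Ground, DoorClosed, Moving, Floor1}.

{Floor2, Ground, DoorClosed, Moving, Floor1}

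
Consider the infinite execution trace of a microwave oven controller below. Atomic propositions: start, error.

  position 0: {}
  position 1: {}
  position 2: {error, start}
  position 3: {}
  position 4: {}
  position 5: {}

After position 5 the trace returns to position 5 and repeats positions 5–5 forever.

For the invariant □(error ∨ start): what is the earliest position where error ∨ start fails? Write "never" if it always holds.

At position 0 the labels are {}, so error ∨ start is false there. This is the first violation.

0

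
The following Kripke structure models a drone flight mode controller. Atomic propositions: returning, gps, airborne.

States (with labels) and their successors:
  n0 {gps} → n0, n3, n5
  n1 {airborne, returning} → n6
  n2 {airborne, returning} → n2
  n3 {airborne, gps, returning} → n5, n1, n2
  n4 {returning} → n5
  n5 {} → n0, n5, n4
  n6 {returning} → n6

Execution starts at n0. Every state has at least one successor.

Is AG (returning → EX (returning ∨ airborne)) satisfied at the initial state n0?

Violated

States satisfying returning → EX (returning ∨ airborne): {n0, n1, n2, n3, n5, n6}.
States satisfying AG (returning → EX (returning ∨ airborne)): {n1, n2, n6}.
n4 is reachable from n0 and violates returning → EX (returning ∨ airborne), so AG fails at n0.
n0 ∉ Sat(AG (returning → EX (returning ∨ airborne))).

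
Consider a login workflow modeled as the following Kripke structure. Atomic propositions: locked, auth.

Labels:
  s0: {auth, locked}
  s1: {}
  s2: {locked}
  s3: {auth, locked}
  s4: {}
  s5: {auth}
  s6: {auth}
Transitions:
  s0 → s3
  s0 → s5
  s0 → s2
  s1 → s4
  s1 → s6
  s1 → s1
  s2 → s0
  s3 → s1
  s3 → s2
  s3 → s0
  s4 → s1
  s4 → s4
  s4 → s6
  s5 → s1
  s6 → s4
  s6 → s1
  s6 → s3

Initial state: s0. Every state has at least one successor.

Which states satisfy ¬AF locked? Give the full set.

{s1, s4, s5, s6}

States satisfying locked: {s0, s2, s3}.
States satisfying AF locked: {s0, s2, s3}.
States satisfying ¬AF locked: {s1, s4, s5, s6}.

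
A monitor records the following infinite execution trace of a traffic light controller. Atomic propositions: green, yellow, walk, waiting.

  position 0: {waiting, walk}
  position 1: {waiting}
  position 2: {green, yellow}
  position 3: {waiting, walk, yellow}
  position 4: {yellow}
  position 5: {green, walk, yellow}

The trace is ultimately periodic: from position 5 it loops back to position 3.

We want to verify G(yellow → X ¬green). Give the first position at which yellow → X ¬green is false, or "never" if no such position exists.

Check yellow → X ¬green at each position in order: 0 ✓, 1 ✓, 2 ✓, 3 ✓.
At position 4 the labels are {yellow} and the next position 5 has {green, walk, yellow}, so yellow → X ¬green is false there. This is the first violation.

4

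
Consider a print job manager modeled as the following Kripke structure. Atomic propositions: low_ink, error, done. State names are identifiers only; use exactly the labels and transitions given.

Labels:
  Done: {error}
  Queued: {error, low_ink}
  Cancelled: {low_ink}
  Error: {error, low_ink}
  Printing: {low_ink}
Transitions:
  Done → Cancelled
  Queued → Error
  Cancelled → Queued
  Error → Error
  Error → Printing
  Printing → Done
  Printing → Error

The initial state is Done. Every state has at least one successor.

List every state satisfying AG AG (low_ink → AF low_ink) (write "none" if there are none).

{Done, Queued, Cancelled, Error, Printing}

States satisfying AG (low_ink → AF low_ink): {Done, Queued, Cancelled, Error, Printing}.
States satisfying AG AG (low_ink → AF low_ink): {Done, Queued, Cancelled, Error, Printing}.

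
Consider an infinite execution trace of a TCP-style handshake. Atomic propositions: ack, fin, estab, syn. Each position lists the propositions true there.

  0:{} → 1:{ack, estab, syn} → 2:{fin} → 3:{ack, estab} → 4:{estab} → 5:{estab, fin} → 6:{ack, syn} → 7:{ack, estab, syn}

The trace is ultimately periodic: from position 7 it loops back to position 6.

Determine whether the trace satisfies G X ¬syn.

X ¬syn must hold at every position from 0 onward. It fails at position 0, so G X ¬syn is false.

Does not hold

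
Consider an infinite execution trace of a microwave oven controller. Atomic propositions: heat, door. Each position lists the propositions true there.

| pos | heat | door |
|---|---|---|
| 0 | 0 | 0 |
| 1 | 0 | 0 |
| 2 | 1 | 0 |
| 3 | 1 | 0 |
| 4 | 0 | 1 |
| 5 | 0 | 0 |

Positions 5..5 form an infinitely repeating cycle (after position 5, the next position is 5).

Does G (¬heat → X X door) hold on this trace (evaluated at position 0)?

Violated

¬heat → X X door must hold at every position from 0 onward. It fails at position 0, so G (¬heat → X X door) is false.
Positions where ¬heat holds: 0, 1, 4, 5.
Check X X door at each: 0→fails, 1→fails, 4→fails, 5→fails.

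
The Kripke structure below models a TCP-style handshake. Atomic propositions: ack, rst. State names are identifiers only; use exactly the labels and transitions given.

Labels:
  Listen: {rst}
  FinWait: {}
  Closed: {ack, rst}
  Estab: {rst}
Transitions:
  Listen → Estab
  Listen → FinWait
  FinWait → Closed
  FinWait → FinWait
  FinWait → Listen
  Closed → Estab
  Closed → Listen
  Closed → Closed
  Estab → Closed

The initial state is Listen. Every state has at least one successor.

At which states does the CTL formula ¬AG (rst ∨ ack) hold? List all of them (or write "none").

States satisfying rst ∨ ack: {Listen, Closed, Estab}.
States satisfying AG (rst ∨ ack): ∅.
States satisfying ¬AG (rst ∨ ack): {Listen, FinWait, Closed, Estab}.

{Listen, FinWait, Closed, Estab}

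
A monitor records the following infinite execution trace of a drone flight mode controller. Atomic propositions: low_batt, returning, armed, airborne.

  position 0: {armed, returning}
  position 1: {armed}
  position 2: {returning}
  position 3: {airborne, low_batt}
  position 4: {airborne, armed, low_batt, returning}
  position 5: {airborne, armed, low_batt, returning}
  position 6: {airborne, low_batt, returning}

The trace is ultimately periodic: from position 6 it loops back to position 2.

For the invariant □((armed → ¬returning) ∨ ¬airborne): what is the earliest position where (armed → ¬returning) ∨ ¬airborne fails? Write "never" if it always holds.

4

Check (armed → ¬returning) ∨ ¬airborne at each position in order: 0 ✓, 1 ✓, 2 ✓, 3 ✓.
At position 4 the labels are {airborne, armed, low_batt, returning}, so (armed → ¬returning) ∨ ¬airborne is false there. This is the first violation.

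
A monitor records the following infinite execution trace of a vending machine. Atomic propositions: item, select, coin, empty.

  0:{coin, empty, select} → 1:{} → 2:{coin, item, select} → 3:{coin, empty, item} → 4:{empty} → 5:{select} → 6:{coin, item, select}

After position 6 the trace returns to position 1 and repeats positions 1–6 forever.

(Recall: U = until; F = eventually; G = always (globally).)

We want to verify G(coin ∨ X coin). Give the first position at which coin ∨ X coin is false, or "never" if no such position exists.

4

Check coin ∨ X coin at each position in order: 0 ✓, 1 ✓, 2 ✓, 3 ✓.
At position 4 the labels are {empty} and the next position 5 has {select}, so coin ∨ X coin is false there. This is the first violation.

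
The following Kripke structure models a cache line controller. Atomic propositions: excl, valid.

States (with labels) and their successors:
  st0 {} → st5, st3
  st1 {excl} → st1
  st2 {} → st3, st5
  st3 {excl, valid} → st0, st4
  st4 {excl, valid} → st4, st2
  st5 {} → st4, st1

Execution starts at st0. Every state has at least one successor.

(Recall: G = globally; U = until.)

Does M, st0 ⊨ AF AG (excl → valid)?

Does not hold

States satisfying AG (excl → valid): ∅.
States satisfying AF AG (excl → valid): ∅.
There is a path from st0 along which AG (excl → valid) never holds.
st0 ∉ Sat(AF AG (excl → valid)).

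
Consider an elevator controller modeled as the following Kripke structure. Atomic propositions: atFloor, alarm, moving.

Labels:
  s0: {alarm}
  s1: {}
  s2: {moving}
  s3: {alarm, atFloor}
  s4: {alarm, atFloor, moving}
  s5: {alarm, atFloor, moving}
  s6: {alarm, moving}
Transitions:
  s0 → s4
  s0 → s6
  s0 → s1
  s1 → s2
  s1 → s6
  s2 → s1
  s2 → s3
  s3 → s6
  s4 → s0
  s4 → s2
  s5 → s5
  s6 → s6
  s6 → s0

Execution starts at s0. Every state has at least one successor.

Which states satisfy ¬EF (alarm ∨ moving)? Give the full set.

States satisfying alarm ∨ moving: {s0, s2, s3, s4, s5, s6}.
States satisfying EF (alarm ∨ moving): {s0, s1, s2, s3, s4, s5, s6}.
States satisfying ¬EF (alarm ∨ moving): ∅.

none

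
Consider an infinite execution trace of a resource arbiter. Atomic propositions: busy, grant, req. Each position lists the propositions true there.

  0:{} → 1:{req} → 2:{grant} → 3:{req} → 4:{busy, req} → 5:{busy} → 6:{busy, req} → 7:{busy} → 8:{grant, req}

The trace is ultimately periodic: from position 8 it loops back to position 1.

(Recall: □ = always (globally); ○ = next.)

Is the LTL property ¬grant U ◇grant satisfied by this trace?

Holds

Walking from position 0: ◇grant first holds at position 0, and ¬grant holds at every earlier position along the way, so ¬grant U ◇grant holds.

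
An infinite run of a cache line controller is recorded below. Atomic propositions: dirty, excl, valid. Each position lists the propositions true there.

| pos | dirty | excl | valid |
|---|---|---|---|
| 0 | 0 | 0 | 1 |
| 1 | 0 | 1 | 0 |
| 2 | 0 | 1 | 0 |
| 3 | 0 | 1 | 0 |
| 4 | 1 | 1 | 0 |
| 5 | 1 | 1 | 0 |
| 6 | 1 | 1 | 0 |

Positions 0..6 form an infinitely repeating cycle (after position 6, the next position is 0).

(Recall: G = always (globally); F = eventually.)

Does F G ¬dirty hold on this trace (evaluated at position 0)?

G ¬dirty is false at every position 0..6, so it never becomes true and F G ¬dirty fails.

Violated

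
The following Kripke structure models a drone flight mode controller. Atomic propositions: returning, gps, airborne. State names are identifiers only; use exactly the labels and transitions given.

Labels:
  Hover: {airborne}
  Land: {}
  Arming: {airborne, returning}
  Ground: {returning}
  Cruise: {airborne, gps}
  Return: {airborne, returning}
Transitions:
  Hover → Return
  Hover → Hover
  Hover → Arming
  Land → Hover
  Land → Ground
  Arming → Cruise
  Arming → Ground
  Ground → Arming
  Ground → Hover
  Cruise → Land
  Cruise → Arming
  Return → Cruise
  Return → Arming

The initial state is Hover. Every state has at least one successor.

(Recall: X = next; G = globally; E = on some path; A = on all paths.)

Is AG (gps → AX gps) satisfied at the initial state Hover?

States satisfying gps → AX gps: {Hover, Land, Arming, Ground, Return}.
States satisfying AG (gps → AX gps): ∅.
Cruise is reachable from Hover and violates gps → AX gps, so AG fails at Hover.
Hover ∉ Sat(AG (gps → AX gps)).

Does not hold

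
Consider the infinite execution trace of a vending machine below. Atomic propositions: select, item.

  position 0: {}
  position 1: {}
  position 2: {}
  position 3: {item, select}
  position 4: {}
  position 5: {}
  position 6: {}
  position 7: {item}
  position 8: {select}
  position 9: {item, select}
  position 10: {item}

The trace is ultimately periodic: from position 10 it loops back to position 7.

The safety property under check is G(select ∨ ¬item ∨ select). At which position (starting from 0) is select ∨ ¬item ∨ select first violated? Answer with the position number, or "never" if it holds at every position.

Check select ∨ ¬item ∨ select at each position in order: 0 ✓, 1 ✓, 2 ✓, 3 ✓, 4 ✓, 5 ✓, 6 ✓.
At position 7 the labels are {item}, so select ∨ ¬item ∨ select is false there. This is the first violation.

7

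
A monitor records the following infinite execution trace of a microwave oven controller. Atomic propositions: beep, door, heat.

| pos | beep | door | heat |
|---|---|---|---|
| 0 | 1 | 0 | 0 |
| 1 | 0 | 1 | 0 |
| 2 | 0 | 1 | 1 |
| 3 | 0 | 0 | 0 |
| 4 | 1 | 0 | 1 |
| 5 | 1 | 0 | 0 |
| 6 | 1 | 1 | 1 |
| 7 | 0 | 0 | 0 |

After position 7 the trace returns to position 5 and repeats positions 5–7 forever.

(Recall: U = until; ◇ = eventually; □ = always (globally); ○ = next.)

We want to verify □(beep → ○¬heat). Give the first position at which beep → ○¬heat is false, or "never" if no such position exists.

Check beep → ○¬heat at each position in order: 0 ✓, 1 ✓, 2 ✓, 3 ✓, 4 ✓.
At position 5 the labels are {beep} and the next position 6 has {beep, door, heat}, so beep → ○¬heat is false there. This is the first violation.

5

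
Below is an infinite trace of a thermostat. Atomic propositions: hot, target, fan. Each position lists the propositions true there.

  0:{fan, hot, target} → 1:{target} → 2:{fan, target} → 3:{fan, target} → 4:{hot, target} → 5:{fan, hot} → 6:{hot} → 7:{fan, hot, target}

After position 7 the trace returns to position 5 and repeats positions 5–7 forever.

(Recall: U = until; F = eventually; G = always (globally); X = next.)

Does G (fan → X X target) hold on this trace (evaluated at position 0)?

fan → X X target must hold at every position from 0 onward. It fails at position 3, so G (fan → X X target) is false.
Positions where fan holds: 0, 2, 3, 5, 7.
Check X X target at each: 0→ok, 2→ok, 3→fails, 5→ok, 7→fails.

Violated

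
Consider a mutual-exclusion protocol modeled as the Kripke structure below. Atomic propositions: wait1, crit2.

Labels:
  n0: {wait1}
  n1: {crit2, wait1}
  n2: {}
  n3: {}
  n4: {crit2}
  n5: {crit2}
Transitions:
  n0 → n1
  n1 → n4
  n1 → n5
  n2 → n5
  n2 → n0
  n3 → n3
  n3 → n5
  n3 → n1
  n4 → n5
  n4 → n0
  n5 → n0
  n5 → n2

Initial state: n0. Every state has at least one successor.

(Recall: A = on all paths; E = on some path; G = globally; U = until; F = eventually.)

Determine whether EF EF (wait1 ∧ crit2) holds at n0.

Yes

States satisfying EF (wait1 ∧ crit2): {n0, n1, n2, n3, n4, n5}.
States satisfying EF EF (wait1 ∧ crit2): {n0, n1, n2, n3, n4, n5}.
Some path from n0 reaches a state where EF (wait1 ∧ crit2) holds.
n0 ∈ Sat(EF EF (wait1 ∧ crit2)).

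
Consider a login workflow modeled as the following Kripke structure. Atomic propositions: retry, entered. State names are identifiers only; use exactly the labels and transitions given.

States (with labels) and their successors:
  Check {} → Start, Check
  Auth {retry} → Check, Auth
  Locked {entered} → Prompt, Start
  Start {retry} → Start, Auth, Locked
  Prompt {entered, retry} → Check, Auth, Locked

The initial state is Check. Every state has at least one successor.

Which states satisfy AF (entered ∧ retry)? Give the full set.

{Prompt}

States satisfying entered ∧ retry: {Prompt}.
States satisfying AF (entered ∧ retry): {Prompt}.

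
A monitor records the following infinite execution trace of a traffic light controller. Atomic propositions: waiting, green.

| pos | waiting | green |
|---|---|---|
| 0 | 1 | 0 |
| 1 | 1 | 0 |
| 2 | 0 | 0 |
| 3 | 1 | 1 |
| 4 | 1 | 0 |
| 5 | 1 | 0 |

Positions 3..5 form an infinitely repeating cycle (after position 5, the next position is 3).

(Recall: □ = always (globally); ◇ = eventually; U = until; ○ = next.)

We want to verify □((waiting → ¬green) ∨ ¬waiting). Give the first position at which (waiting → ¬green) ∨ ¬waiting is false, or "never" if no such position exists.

Check (waiting → ¬green) ∨ ¬waiting at each position in order: 0 ✓, 1 ✓, 2 ✓.
At position 3 the labels are {green, waiting}, so (waiting → ¬green) ∨ ¬waiting is false there. This is the first violation.

3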